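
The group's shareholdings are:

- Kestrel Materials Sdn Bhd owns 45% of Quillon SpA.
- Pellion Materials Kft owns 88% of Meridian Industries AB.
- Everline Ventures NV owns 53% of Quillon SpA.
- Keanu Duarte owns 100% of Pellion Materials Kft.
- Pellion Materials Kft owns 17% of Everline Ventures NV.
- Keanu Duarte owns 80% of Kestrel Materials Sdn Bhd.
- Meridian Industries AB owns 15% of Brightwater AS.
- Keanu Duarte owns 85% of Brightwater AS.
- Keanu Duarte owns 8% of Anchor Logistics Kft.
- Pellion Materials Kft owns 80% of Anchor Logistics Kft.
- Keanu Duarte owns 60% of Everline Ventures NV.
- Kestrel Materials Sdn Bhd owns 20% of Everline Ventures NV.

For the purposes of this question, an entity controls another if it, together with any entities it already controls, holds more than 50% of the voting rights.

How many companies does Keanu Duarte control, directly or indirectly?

Keanu holds 100% of Pellion, so Keanu controls Pellion.
Keanu holds 80% of Kestrel, so Keanu controls Kestrel.
Kestrel and Keanu and Pellion together hold 20% + 60% + 17% = 97% of Everline, so Keanu controls Everline.
Pellion holds 88% of Meridian, so Keanu controls Meridian.
Pellion and Keanu together hold 80% + 8% = 88% of Anchor, so Keanu controls Anchor.
Keanu and Meridian together hold 85% + 15% = 100% of Brightwater, so Keanu controls Brightwater.
Everline and Kestrel together hold 53% + 45% = 98% of Quillon, so Keanu controls Quillon.
Keanu controls 7 companies.

7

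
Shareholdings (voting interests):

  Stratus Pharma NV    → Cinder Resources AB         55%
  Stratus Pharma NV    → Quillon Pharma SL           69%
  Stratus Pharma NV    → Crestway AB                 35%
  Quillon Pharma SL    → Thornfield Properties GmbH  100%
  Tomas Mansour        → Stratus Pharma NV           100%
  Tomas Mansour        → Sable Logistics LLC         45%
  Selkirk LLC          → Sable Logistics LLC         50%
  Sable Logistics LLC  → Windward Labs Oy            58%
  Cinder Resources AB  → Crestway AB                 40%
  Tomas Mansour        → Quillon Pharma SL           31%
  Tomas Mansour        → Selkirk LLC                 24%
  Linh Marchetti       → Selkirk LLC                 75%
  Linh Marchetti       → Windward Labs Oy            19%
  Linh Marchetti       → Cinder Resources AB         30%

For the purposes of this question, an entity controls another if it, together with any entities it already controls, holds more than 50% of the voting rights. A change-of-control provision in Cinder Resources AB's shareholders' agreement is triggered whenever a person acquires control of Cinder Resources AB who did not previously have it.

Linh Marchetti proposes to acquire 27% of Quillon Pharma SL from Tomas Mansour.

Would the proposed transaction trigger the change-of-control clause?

The purchase adds only to Linh's holdings (Tomas's stake shrinks), so Linh is the only person who could newly come to control Cinder.
Linh holds 75% of Selkirk, so Linh controls Selkirk.
In Cinder, Linh's side holds only 30%, not > 50%.
So before the transaction, Linh does not control Cinder.
After the purchase, Linh holds 27% of Quillon directly, and Tomas's stake falls to 4%.
Linh's side now holds 27% of Quillon, not > 50%, so Linh still does not control Quillon.
After the transaction, Linh's side holds 30% of Cinder, not > 50%, so Linh still does not control Cinder.
No new person acquires control, so the clause is not triggered.

No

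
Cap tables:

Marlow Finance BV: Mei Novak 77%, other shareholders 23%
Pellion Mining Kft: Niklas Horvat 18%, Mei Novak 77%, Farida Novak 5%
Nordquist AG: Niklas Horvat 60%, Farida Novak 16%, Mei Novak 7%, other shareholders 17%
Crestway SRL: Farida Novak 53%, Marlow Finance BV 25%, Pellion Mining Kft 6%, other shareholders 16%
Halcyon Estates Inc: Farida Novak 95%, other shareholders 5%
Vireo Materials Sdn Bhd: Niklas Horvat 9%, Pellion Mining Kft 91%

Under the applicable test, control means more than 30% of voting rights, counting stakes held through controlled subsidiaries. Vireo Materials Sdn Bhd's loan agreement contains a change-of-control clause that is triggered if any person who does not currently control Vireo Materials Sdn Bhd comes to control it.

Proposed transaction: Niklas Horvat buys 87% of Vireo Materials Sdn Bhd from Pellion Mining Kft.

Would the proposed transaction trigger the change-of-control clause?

Yes

The purchase adds only to Niklas's holdings (Pellion's stake shrinks), so Niklas is the only person who could newly come to control Vireo.
Niklas holds 60% of Nordquist, so Niklas controls Nordquist.
In Vireo, Niklas's side holds only 9%, not > 30%.
So before the transaction, Niklas does not control Vireo.
After the purchase, Niklas's direct stake in Vireo rises to 9% + 87% = 96%, and Pellion's stake falls to 4%.
Niklas holds 96% of Vireo, so Niklas controls Vireo.
Niklas did not control Vireo before and does after, so the clause is triggered.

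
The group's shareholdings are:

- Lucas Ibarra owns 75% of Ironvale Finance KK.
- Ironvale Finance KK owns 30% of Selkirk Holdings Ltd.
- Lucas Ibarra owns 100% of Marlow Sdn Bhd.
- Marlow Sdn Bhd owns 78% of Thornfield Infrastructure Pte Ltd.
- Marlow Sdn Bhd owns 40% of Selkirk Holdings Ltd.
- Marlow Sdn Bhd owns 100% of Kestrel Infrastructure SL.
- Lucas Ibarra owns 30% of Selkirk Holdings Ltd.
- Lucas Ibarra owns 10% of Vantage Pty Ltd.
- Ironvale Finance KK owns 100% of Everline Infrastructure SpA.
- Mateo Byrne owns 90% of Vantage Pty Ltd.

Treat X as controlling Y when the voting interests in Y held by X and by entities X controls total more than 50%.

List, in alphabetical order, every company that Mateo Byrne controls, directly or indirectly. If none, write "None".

Mateo holds 90% of Vantage, so Mateo controls Vantage.
No other company's threshold is met.

Vantage Pty Ltd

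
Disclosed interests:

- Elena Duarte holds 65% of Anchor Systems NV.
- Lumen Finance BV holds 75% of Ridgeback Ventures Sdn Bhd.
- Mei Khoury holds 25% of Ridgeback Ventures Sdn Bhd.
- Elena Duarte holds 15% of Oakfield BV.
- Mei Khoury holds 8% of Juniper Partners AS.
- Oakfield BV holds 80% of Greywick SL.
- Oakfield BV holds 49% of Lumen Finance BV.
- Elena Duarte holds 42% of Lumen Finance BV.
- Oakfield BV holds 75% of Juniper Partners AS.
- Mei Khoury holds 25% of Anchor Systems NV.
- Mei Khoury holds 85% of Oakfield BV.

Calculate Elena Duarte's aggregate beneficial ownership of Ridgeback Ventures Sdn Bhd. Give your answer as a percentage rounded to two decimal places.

Elena reaches Ridgeback along 2 paths.
Via Oakfield → Lumen: 15% × 49% × 75% = 5.5125%.
Via Lumen: 42% × 75% = 31.5%.
Total: 5.5125% + 31.5% = 37.0125%.
Rounded: 37.01%.

37.01%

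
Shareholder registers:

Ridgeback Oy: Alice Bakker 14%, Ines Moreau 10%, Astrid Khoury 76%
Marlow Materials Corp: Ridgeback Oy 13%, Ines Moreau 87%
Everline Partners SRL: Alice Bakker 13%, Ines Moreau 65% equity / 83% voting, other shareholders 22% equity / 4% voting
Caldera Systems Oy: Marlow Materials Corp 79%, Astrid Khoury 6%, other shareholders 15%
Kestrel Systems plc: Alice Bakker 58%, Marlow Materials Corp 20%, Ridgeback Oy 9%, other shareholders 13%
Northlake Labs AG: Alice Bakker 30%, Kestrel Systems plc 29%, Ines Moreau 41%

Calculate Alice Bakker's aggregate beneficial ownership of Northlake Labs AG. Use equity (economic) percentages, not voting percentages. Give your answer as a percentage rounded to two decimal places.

Alice reaches Northlake along 4 paths.
Direct stake: 30% = 30%.
Via Kestrel: 58% × 29% = 16.82%.
Via Ridgeback → Marlow → Kestrel: 14% × 13% × 20% × 29% = 0.10556%.
Via Ridgeback → Kestrel: 14% × 9% × 29% = 0.3654%.
Total: 30% + 16.82% + 0.10556% + 0.3654% = 47.29096%.
Rounded: 47.29%.

47.29%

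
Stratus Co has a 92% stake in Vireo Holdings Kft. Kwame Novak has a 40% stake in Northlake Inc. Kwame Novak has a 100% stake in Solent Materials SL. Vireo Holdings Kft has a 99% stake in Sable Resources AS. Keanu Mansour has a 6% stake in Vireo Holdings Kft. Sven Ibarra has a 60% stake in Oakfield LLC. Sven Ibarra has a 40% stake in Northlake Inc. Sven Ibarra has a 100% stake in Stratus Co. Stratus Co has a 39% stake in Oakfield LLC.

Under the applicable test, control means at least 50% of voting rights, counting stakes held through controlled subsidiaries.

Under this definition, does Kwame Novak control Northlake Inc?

No

Kwame holds 100% of Solent, so Kwame controls Solent.
In Northlake, Kwame's side holds only 40%, not ≥ 50%.
So Kwame does not control Northlake.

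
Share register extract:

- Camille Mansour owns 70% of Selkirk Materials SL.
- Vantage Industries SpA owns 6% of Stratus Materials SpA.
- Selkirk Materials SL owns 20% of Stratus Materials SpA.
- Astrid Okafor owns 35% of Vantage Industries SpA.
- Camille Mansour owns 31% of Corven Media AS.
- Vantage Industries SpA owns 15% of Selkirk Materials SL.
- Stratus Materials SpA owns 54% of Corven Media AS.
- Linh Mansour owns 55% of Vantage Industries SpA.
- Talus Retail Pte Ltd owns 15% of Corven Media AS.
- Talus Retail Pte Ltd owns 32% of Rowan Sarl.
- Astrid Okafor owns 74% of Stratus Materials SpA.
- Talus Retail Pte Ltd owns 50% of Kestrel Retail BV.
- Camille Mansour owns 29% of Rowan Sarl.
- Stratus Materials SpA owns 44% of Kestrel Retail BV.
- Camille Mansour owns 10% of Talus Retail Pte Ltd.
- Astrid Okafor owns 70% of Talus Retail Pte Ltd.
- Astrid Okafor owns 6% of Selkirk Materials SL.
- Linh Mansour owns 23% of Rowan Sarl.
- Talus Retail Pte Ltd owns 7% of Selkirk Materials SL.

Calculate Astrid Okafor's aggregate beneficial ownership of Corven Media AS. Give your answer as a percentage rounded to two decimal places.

Astrid reaches Corven along 6 paths.
Via Stratus: 74% × 54% = 39.96%.
Via Talus → Selkirk → Stratus: 70% × 7% × 20% × 54% = 0.5292%.
Via Vantage → Selkirk → Stratus: 35% × 15% × 20% × 54% = 0.567%.
Via Selkirk → Stratus: 6% × 20% × 54% = 0.648%.
Via Vantage → Stratus: 35% × 6% × 54% = 1.134%.
Via Talus: 70% × 15% = 10.5%.
Total: 39.96% + 0.5292% + 0.567% + 0.648% + 1.134% + 10.5% = 53.3382%.
Rounded: 53.34%.

53.34%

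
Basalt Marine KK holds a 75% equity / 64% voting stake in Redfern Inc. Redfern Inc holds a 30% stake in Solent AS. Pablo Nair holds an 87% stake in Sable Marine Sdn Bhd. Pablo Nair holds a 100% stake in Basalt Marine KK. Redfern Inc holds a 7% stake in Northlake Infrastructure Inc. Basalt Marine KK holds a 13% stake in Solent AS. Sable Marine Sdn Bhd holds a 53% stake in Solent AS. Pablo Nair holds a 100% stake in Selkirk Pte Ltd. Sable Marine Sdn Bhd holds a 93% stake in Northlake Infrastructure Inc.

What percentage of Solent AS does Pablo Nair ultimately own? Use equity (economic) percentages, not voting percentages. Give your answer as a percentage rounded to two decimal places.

81.61%

Pablo reaches Solent along 3 paths.
Via Basalt: 100% × 13% = 13%.
Via Basalt → Redfern: 100% × 75% × 30% = 22.5%.
Via Sable: 87% × 53% = 46.11%.
Total: 13% + 22.5% + 46.11% = 81.61%.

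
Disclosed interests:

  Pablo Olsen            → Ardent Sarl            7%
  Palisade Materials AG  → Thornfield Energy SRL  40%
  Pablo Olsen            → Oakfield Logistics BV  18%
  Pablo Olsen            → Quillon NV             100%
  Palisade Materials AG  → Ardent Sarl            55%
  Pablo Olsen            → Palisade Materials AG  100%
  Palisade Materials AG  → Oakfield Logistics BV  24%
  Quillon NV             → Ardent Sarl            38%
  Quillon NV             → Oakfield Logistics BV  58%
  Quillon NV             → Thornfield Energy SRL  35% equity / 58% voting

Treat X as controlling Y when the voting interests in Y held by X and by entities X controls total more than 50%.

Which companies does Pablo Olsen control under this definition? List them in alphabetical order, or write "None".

Ardent Sarl, Oakfield Logistics BV, Palisade Materials AG, Quillon NV, Thornfield Energy SRL

Pablo holds 100% of Palisade, so Pablo controls Palisade.
Pablo holds 100% of Quillon, so Pablo controls Quillon.
Quillon and Palisade together hold 58% + 40% = 98% of Thornfield, so Pablo controls Thornfield.
Palisade and Pablo and Quillon together hold 24% + 18% + 58% = 100% of Oakfield, so Pablo controls Oakfield.
Palisade and Quillon and Pablo together hold 55% + 38% + 7% = 100% of Ardent, so Pablo controls Ardent.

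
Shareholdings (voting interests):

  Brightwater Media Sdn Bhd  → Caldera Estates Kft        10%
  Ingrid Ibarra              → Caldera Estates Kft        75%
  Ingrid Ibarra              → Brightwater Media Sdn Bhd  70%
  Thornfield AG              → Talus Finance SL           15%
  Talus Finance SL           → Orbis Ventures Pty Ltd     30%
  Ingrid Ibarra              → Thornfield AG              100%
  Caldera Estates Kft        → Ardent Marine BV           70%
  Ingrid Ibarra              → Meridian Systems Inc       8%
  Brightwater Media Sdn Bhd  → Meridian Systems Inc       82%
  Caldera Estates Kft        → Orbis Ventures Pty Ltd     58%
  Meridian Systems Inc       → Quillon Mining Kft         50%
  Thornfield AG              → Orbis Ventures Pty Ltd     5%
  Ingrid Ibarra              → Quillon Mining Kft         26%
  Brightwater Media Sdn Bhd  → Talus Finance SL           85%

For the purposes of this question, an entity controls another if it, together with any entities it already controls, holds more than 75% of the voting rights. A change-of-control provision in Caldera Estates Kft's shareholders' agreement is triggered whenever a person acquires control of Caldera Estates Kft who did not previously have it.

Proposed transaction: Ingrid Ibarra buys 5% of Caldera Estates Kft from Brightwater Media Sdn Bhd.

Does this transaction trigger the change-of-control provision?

Yes

The purchase adds only to Ingrid's holdings (Brightwater's stake shrinks), so Ingrid is the only person who could newly come to control Caldera.
Ingrid holds 100% of Thornfield, so Ingrid controls Thornfield.
In Caldera, Ingrid's side holds only 75%, not > 75%.
So before the transaction, Ingrid does not control Caldera.
After the purchase, Ingrid's direct stake in Caldera rises to 75% + 5% = 80%, and Brightwater's stake falls to 5%.
Ingrid holds 80% of Caldera, so Ingrid controls Caldera.
Ingrid did not control Caldera before and does after, so the clause is triggered.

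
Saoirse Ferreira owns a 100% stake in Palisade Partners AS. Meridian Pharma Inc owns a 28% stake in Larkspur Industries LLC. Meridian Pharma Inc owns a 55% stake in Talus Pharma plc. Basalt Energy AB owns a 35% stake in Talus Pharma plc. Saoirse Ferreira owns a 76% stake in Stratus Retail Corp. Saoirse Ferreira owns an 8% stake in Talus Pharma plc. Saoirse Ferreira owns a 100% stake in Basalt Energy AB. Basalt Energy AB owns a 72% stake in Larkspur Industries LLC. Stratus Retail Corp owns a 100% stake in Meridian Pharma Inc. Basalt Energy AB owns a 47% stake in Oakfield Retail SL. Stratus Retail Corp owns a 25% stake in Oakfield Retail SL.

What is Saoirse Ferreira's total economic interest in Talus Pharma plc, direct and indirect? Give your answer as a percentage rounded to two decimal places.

Saoirse reaches Talus along 3 paths.
Via Basalt: 100% × 35% = 35%.
Via Stratus → Meridian: 76% × 100% × 55% = 41.8%.
Direct stake: 8% = 8%.
Total: 35% + 41.8% + 8% = 84.8%.
Rounded: 84.80%.

84.80%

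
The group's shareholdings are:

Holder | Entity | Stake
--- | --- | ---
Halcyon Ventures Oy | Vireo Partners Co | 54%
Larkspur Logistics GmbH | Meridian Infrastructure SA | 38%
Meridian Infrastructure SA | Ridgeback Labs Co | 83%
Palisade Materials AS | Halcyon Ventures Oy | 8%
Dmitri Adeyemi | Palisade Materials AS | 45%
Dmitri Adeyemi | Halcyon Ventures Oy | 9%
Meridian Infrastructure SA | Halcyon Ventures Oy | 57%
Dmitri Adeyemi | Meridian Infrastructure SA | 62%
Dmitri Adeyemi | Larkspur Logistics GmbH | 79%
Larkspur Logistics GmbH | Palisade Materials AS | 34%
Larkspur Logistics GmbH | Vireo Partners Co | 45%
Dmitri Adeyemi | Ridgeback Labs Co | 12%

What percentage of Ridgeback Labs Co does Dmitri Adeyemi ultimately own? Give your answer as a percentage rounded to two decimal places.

88.38%

Dmitri reaches Ridgeback along 3 paths.
Via Meridian: 62% × 83% = 51.46%.
Via Larkspur → Meridian: 79% × 38% × 83% = 24.9166%.
Direct stake: 12% = 12%.
Total: 51.46% + 24.9166% + 12% = 88.3766%.
Rounded: 88.38%.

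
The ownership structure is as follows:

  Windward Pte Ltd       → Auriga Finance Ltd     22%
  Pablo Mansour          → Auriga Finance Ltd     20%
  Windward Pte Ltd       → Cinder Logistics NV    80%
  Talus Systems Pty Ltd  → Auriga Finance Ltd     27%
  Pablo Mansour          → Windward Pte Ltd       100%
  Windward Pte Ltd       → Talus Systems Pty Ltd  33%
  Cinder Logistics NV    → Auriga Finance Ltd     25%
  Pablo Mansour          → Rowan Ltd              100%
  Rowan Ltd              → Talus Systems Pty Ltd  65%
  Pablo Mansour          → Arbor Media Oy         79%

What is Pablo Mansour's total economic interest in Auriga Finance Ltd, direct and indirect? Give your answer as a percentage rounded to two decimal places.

88.46%

Pablo reaches Auriga along 5 paths.
Via Windward: 100% × 22% = 22%.
Via Windward → Talus: 100% × 33% × 27% = 8.91%.
Via Rowan → Talus: 100% × 65% × 27% = 17.55%.
Via Windward → Cinder: 100% × 80% × 25% = 20%.
Direct stake: 20% = 20%.
Total: 22% + 8.91% + 17.55% + 20% + 20% = 88.46%.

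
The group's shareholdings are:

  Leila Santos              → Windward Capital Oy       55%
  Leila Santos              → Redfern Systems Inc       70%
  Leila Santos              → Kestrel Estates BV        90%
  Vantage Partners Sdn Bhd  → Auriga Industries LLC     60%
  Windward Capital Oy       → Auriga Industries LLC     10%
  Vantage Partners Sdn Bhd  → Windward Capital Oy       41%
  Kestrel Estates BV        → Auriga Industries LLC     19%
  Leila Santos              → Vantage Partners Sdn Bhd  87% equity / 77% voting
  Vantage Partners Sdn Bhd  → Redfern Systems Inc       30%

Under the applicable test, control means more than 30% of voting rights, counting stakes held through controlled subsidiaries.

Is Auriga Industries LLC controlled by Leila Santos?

Yes

Leila holds 77% of Vantage, so Leila controls Vantage.
Vantage and Leila together hold 41% + 55% = 96% of Windward, so Leila controls Windward.
Leila holds 90% of Kestrel, so Leila controls Kestrel.
Kestrel and Vantage and Windward together hold 19% + 60% + 10% = 89% of Auriga, so Leila controls Auriga.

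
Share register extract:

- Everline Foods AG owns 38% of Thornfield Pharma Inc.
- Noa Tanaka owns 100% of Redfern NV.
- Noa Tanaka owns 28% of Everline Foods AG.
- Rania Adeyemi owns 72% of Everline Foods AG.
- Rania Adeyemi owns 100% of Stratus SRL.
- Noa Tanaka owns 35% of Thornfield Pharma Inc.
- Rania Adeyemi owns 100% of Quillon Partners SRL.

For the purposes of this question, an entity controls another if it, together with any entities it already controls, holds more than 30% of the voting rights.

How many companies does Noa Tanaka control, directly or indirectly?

Noa holds 100% of Redfern, so Noa controls Redfern.
Noa holds 35% of Thornfield, so Noa controls Thornfield.
No other company's threshold is met.
Noa controls 2 companies.

2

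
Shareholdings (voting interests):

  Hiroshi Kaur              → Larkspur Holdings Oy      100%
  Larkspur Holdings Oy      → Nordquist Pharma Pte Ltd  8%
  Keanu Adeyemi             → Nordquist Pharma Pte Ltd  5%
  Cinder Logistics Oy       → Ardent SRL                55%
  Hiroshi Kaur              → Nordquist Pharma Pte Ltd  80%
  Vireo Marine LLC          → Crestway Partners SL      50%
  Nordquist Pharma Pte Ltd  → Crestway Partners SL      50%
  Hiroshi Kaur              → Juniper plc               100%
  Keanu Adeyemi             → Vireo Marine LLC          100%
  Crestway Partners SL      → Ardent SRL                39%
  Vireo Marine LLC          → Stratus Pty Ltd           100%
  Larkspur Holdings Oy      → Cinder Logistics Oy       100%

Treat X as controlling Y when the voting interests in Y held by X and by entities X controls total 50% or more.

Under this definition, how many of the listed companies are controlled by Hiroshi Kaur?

6

Hiroshi holds 100% of Larkspur, so Hiroshi controls Larkspur.
Hiroshi and Larkspur together hold 80% + 8% = 88% of Nordquist, so Hiroshi controls Nordquist.
Nordquist holds 50% of Crestway, so Hiroshi controls Crestway.
Larkspur holds 100% of Cinder, so Hiroshi controls Cinder.
Hiroshi holds 100% of Juniper, so Hiroshi controls Juniper.
Crestway and Cinder together hold 39% + 55% = 94% of Ardent, so Hiroshi controls Ardent.
No other company's threshold is met.
Hiroshi controls 6 companies.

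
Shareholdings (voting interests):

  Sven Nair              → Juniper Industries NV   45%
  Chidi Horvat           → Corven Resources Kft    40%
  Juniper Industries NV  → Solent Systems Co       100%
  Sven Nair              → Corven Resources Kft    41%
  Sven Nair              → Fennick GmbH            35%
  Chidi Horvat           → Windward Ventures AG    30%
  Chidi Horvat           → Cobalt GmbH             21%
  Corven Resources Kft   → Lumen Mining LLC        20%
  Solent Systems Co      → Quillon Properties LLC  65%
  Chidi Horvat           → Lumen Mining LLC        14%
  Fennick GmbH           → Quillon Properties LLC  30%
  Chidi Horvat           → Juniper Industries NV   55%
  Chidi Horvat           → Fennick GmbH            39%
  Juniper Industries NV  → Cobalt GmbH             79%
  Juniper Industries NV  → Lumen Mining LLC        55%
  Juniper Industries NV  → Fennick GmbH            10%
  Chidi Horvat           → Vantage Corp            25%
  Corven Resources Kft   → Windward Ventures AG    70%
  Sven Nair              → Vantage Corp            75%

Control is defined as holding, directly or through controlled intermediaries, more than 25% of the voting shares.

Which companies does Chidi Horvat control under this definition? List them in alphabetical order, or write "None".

Chidi holds 40% of Corven, so Chidi controls Corven.
Chidi holds 55% of Juniper, so Chidi controls Juniper.
Corven and Chidi together hold 70% + 30% = 100% of Windward, so Chidi controls Windward.
Chidi and Juniper together hold 39% + 10% = 49% of Fennick, so Chidi controls Fennick.
Juniper holds 100% of Solent, so Chidi controls Solent.
Chidi and Corven and Juniper together hold 14% + 20% + 55% = 89% of Lumen, so Chidi controls Lumen.
Juniper and Chidi together hold 79% + 21% = 100% of Cobalt, so Chidi controls Cobalt.
Fennick and Solent together hold 30% + 65% = 95% of Quillon, so Chidi controls Quillon.
No other company's threshold is met.

Cobalt GmbH, Corven Resources Kft, Fennick GmbH, Juniper Industries NV, Lumen Mining LLC, Quillon Properties LLC, Solent Systems Co, Windward Ventures AG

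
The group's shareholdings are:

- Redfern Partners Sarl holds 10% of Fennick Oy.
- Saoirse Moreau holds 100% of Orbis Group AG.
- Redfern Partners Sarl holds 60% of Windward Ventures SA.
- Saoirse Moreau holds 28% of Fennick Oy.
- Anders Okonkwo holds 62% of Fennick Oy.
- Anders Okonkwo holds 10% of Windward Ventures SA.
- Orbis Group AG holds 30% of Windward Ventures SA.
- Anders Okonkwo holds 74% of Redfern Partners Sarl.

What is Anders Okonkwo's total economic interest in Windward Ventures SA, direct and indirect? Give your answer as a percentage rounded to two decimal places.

Anders reaches Windward along 2 paths.
Direct stake: 10% = 10%.
Via Redfern: 74% × 60% = 44.4%.
Total: 10% + 44.4% = 54.4%.
Rounded: 54.40%.

54.40%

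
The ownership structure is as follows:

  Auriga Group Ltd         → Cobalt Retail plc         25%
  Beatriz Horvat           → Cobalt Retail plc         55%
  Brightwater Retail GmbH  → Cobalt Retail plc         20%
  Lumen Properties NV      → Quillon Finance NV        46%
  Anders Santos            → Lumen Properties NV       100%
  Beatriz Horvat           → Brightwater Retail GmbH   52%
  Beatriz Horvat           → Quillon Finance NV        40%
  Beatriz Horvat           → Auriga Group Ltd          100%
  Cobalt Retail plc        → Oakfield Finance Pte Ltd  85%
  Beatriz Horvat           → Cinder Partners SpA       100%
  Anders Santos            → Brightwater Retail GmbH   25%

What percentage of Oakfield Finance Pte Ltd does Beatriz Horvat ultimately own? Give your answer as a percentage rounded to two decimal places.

76.84%

Beatriz reaches Oakfield along 3 paths.
Via Cobalt: 55% × 85% = 46.75%.
Via Auriga → Cobalt: 100% × 25% × 85% = 21.25%.
Via Brightwater → Cobalt: 52% × 20% × 85% = 8.84%.
Total: 46.75% + 21.25% + 8.84% = 76.84%.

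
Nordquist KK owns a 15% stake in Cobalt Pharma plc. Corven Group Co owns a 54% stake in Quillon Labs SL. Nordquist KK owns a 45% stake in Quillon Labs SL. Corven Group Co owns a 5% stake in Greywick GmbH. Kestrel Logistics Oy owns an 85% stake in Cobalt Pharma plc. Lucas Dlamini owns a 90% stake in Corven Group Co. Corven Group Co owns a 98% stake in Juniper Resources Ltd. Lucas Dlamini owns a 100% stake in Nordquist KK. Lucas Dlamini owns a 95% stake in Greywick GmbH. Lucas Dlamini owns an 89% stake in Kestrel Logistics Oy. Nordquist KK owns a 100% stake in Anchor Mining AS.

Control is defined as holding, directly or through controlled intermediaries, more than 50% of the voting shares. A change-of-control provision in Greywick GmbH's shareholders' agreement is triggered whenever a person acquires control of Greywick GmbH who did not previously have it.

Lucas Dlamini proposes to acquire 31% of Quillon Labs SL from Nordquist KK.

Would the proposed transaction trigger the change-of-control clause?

No

The purchase adds only to Lucas's holdings (Nordquist's stake shrinks), so Lucas is the only person who could newly come to control Greywick.
Lucas holds 90% of Corven, so Lucas controls Corven.
Corven and Lucas together hold 5% + 95% = 100% of Greywick, so Lucas controls Greywick.
So Lucas already controls Greywick before the transaction.
After the purchase, Lucas holds 31% of Quillon directly, and Nordquist's stake falls to 14%.
Lucas controlled Greywick already, so this is not a new person acquiring control; every other person's position is unchanged or reduced.
No new person acquires control, so the clause is not triggered.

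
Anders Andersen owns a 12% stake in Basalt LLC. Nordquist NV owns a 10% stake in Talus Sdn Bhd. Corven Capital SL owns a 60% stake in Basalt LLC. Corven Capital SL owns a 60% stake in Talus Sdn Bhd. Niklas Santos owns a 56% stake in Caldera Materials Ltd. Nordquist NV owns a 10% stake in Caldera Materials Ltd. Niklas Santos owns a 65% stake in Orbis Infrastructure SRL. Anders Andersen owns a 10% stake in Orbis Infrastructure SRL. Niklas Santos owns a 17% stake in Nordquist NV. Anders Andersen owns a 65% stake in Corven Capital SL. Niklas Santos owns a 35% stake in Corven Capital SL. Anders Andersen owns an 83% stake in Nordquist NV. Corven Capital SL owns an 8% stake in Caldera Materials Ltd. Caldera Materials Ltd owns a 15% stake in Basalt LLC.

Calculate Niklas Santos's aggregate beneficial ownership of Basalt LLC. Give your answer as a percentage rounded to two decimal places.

30.08%

Niklas reaches Basalt along 4 paths.
Via Nordquist → Caldera: 17% × 10% × 15% = 0.255%.
Via Caldera: 56% × 15% = 8.4%.
Via Corven → Caldera: 35% × 8% × 15% = 0.42%.
Via Corven: 35% × 60% = 21%.
Total: 0.255% + 8.4% + 0.42% + 21% = 30.075%.
Rounded: 30.08%.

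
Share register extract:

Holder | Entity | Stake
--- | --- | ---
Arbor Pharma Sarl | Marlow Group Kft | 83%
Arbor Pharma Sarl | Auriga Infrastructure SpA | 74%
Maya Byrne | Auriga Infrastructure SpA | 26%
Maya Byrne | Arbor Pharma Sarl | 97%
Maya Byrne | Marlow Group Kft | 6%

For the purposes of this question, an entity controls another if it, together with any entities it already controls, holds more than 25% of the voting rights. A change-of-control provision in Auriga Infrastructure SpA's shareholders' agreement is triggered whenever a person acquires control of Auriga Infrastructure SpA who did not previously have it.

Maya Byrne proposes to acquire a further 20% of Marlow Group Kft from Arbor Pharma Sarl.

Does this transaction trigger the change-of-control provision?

The purchase adds only to Maya's holdings (Arbor's stake shrinks), so Maya is the only person who could newly come to control Auriga.
Maya holds 97% of Arbor, so Maya controls Arbor.
Arbor and Maya together hold 74% + 26% = 100% of Auriga, so Maya controls Auriga.
So Maya already controls Auriga before the transaction.
After the purchase, Maya's direct stake in Marlow rises to 6% + 20% = 26%, and Arbor's stake falls to 63%.
Maya controlled Auriga already, so this is not a new person acquiring control; every other person's position is unchanged or reduced.
No new person acquires control, so the clause is not triggered.

No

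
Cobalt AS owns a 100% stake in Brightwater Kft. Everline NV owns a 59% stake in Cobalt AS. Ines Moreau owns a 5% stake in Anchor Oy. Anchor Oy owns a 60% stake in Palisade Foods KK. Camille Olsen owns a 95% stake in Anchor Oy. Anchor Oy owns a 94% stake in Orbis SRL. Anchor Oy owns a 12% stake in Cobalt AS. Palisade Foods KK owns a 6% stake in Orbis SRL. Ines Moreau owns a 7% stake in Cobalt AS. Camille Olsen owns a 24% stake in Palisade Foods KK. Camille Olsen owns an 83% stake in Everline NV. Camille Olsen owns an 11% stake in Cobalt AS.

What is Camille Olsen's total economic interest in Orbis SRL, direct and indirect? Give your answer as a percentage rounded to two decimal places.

94.16%

Camille reaches Orbis along 3 paths.
Via Anchor → Palisade: 95% × 60% × 6% = 3.42%.
Via Palisade: 24% × 6% = 1.44%.
Via Anchor: 95% × 94% = 89.3%.
Total: 3.42% + 1.44% + 89.3% = 94.16%.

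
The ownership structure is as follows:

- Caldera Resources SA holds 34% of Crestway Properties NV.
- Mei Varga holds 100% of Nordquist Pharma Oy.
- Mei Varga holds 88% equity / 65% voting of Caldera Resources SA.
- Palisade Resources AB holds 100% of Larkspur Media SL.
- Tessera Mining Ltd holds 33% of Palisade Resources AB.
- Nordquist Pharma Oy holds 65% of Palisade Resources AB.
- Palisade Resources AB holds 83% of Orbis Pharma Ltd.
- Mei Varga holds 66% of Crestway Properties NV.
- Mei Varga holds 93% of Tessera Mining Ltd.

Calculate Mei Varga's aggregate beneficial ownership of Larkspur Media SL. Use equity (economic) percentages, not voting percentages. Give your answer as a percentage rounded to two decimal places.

Mei reaches Larkspur along 2 paths.
Via Nordquist → Palisade: 100% × 65% × 100% = 65%.
Via Tessera → Palisade: 93% × 33% × 100% = 30.69%.
Total: 65% + 30.69% = 95.69%.

95.69%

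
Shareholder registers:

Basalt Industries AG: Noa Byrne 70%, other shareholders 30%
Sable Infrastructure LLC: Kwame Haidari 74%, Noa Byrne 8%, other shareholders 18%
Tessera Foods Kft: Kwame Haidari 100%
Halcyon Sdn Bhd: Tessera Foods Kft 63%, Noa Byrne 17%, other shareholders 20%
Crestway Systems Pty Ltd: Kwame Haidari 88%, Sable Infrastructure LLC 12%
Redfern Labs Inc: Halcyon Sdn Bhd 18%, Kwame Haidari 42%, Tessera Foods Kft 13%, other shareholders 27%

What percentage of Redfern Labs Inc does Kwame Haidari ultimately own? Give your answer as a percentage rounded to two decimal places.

Kwame reaches Redfern along 3 paths.
Via Tessera → Halcyon: 100% × 63% × 18% = 11.34%.
Direct stake: 42% = 42%.
Via Tessera: 100% × 13% = 13%.
Total: 11.34% + 42% + 13% = 66.34%.

66.34%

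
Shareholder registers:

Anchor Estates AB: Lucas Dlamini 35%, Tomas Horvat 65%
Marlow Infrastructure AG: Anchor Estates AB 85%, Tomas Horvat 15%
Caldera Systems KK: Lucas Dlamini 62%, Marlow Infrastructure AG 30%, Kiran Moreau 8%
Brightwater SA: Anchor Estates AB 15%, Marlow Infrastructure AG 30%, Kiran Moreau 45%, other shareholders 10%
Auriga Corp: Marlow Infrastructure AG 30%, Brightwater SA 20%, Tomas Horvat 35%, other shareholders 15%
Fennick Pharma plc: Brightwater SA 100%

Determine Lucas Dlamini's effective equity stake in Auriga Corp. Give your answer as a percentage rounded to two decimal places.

11.76%

Lucas reaches Auriga along 3 paths.
Via Anchor → Marlow: 35% × 85% × 30% = 8.925%.
Via Anchor → Brightwater: 35% × 15% × 20% = 1.05%.
Via Anchor → Marlow → Brightwater: 35% × 85% × 30% × 20% = 1.785%.
Total: 8.925% + 1.05% + 1.785% = 11.76%.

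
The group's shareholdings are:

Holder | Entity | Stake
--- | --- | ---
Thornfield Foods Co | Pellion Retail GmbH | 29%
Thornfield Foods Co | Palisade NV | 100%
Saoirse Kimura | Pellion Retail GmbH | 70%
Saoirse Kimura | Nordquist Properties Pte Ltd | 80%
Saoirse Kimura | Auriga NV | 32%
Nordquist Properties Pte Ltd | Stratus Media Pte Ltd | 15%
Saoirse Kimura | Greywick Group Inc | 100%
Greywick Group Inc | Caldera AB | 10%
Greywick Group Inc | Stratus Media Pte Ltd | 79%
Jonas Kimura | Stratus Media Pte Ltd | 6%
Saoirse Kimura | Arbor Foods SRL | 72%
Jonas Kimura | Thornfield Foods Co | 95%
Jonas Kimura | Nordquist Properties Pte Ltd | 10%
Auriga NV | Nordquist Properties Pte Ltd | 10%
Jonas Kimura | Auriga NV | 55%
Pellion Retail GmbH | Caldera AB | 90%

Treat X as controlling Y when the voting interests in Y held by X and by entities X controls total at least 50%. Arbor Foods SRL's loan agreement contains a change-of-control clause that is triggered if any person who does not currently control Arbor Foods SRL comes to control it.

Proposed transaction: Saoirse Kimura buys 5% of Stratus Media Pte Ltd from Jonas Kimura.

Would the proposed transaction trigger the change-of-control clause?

The purchase adds only to Saoirse's holdings (Jonas's stake shrinks), so Saoirse is the only person who could newly come to control Arbor.
Saoirse holds 72% of Arbor, so Saoirse controls Arbor.
So Saoirse already controls Arbor before the transaction.
After the purchase, Saoirse holds 5% of Stratus directly, and Jonas's stake falls to 1%.
Saoirse controlled Arbor already, so this is not a new person acquiring control; every other person's position is unchanged or reduced.
No new person acquires control, so the clause is not triggered.

No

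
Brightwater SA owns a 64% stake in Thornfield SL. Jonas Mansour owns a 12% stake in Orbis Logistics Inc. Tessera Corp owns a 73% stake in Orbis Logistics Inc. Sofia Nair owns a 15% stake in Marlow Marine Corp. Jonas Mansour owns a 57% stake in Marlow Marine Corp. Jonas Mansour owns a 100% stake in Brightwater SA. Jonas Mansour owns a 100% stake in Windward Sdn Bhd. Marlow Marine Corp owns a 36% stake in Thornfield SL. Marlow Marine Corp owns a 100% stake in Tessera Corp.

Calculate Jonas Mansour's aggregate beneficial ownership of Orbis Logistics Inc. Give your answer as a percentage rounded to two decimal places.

53.61%

Jonas reaches Orbis along 2 paths.
Via Marlow → Tessera: 57% × 100% × 73% = 41.61%.
Direct stake: 12% = 12%.
Total: 41.61% + 12% = 53.61%.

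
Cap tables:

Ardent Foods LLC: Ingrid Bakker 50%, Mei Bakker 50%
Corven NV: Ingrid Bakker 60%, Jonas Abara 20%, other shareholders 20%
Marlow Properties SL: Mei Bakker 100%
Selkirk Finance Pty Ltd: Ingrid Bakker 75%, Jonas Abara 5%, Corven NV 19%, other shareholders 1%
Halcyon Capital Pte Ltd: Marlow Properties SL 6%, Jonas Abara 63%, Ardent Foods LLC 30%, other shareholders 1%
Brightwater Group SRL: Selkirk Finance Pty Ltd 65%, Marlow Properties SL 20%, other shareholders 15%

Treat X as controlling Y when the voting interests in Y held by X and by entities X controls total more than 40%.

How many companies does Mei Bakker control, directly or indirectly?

Mei holds 50% of Ardent, so Mei controls Ardent.
Mei holds 100% of Marlow, so Mei controls Marlow.
No other company's threshold is met.
Mei controls 2 companies.

2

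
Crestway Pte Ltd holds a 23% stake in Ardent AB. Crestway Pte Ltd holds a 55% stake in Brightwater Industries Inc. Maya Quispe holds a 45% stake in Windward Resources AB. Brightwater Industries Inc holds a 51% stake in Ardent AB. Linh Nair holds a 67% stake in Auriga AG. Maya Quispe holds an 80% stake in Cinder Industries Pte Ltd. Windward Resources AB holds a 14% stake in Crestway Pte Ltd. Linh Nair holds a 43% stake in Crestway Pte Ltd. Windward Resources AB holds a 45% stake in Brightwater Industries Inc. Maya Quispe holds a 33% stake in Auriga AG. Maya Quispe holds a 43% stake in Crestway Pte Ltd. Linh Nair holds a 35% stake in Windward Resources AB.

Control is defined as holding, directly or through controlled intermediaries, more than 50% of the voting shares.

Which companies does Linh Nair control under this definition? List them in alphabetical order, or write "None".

Linh holds 67% of Auriga, so Linh controls Auriga.
No other company's threshold is met.

Auriga AG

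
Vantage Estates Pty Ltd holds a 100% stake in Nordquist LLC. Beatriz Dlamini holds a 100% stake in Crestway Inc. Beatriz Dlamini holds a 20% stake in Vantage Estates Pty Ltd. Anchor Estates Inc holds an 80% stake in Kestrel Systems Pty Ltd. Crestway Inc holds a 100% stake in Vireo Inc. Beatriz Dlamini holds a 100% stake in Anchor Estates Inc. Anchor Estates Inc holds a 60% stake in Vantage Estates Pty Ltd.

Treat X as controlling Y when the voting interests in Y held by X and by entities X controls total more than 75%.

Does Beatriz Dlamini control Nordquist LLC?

Yes

Beatriz holds 100% of Anchor, so Beatriz controls Anchor.
Anchor and Beatriz together hold 60% + 20% = 80% of Vantage, so Beatriz controls Vantage.
Vantage holds 100% of Nordquist, so Beatriz controls Nordquist.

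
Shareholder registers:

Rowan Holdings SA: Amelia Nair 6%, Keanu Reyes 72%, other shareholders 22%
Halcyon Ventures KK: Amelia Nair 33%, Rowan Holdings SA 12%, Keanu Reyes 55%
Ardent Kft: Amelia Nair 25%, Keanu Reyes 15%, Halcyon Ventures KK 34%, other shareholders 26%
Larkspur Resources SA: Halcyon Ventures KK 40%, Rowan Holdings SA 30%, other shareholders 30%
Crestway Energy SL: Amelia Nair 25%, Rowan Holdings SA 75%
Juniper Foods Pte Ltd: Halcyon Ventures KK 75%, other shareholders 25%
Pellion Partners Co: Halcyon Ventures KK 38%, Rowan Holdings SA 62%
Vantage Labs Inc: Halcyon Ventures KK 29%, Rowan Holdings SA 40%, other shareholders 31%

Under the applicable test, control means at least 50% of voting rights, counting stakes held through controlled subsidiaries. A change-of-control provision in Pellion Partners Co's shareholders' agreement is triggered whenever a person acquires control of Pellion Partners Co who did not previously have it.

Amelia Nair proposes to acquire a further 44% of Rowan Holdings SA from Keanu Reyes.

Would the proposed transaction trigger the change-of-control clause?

The purchase adds only to Amelia's holdings (Keanu's stake shrinks), so Amelia is the only person who could newly come to control Pellion.
Amelia's largest direct stake is 33% in Halcyon, which does not meet the threshold, so Amelia controls no company.
Neither Amelia nor any entity Amelia controls holds any voting interest in Pellion.
So before the transaction, Amelia does not control Pellion.
After the purchase, Amelia's direct stake in Rowan rises to 6% + 44% = 50%, and Keanu's stake falls to 28%.
Amelia holds 50% of Rowan, so Amelia controls Rowan.
Rowan holds 62% of Pellion, so Amelia controls Pellion.
Amelia did not control Pellion before and does after, so the clause is triggered.

Yes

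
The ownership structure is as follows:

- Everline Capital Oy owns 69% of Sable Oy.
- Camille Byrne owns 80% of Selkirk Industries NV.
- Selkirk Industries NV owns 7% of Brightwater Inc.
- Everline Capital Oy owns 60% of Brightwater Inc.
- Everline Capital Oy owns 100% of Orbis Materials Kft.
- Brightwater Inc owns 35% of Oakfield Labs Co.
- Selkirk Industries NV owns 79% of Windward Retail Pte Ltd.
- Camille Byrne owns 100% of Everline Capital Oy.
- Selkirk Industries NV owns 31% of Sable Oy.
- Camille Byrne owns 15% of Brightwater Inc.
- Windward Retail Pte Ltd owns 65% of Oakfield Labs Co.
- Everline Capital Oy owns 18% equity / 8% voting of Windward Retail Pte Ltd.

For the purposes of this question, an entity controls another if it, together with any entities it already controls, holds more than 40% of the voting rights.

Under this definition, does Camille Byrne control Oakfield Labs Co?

Yes

Camille holds 100% of Everline, so Camille controls Everline.
Camille holds 80% of Selkirk, so Camille controls Selkirk.
Selkirk and Everline together hold 79% + 8% = 87% of Windward, so Camille controls Windward.
Selkirk and Camille and Everline together hold 7% + 15% + 60% = 82% of Brightwater, so Camille controls Brightwater.
Brightwater and Windward together hold 35% + 65% = 100% of Oakfield, so Camille controls Oakfield.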